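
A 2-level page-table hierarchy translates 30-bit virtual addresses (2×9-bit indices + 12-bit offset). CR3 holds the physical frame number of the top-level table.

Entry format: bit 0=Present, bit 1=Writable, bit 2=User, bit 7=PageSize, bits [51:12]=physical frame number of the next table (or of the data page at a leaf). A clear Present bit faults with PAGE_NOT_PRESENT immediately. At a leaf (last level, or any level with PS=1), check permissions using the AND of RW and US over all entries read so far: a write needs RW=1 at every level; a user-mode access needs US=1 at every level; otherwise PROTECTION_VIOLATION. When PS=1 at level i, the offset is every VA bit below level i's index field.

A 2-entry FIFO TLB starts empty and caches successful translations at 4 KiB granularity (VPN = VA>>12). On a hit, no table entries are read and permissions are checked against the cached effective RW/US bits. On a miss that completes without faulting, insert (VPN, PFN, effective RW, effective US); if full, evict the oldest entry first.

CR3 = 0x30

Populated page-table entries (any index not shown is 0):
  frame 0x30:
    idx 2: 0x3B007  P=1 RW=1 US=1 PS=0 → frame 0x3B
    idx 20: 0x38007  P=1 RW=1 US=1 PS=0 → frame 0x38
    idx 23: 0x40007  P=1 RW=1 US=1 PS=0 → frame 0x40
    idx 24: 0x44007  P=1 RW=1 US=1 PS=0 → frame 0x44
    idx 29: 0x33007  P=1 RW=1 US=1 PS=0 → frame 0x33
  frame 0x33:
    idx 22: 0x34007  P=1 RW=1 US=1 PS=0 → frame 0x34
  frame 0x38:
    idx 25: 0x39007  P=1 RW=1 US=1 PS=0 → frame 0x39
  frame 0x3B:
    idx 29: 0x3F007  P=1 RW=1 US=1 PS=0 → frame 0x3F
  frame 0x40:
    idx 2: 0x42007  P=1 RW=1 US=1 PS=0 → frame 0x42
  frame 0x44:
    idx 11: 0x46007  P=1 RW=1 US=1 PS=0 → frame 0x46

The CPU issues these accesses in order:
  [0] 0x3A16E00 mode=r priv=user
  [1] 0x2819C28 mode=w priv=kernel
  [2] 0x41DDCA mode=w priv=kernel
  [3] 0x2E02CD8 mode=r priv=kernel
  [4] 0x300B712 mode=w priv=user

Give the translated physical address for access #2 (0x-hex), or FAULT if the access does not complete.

Walk each access:
#0 VA=0x3A16E00 (r,user):
  L0 @0x30[29] → 0x33007  P=1,RW=1,US=1,PS=0
  L1 @0x33[22] → 0x34007  P=1,RW=1,US=1,PS=0
  ✓ 0x34E00  — 2 lookups
#1 VA=0x2819C28 (w,kernel):
  L0 @0x30[20] → 0x38007  P=1,RW=1,US=1,PS=0
  L1 @0x38[25] → 0x39007  P=1,RW=1,US=1,PS=0
  ✓ 0x39C28  — 2 lookups
#2 VA=0x41DDCA (w,kernel):
  L0 @0x30[2] → 0x3B007  P=1,RW=1,US=1,PS=0
  L1 @0x3B[29] → 0x3F007  P=1,RW=1,US=1,PS=0
  ✓ 0x3FDCA  — 2 lookups
#3 VA=0x2E02CD8 (r,kernel):
  L0 @0x30[23] → 0x40007  P=1,RW=1,US=1,PS=0
  L1 @0x40[2] → 0x42007  P=1,RW=1,US=1,PS=0
  ✓ 0x42CD8  — 2 lookups
#4 VA=0x300B712 (w,user):
  L0 @0x30[24] → 0x44007  P=1,RW=1,US=1,PS=0
  L1 @0x44[11] → 0x46007  P=1,RW=1,US=1,PS=0
  ✓ 0x46712  — 2 lookups

Access #2 PA: 0x3FDCA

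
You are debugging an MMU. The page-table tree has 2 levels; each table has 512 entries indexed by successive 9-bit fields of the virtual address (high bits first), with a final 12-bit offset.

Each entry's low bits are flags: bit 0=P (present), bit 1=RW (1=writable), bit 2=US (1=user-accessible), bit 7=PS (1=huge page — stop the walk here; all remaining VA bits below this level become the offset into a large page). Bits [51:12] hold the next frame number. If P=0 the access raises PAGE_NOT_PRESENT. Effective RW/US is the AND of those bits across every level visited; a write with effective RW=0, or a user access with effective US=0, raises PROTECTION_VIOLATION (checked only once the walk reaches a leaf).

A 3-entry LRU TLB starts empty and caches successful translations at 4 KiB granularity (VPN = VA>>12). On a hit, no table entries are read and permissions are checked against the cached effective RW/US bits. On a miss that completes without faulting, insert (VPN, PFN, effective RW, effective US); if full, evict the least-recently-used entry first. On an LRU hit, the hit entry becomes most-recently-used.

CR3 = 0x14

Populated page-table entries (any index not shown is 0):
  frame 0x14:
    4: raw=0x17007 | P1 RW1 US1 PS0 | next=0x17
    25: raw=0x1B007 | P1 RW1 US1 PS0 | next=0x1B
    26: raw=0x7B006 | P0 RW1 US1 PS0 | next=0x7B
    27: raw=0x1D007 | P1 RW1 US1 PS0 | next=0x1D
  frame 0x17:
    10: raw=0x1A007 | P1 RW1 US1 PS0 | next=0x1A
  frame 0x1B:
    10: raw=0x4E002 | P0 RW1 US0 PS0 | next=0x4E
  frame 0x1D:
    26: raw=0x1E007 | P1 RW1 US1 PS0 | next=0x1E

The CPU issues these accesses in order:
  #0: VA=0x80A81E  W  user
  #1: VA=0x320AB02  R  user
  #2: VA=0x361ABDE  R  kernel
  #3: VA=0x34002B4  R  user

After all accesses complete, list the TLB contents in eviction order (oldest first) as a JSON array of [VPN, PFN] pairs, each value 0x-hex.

Trace:
#0 VA=0x80A81E (w,user):
  lvl0: tbl 0x14, slot 4 ⇒ 0x17007 (P1/RW1/US1/PS0)
  lvl1: tbl 0x17, slot 10 ⇒ 0x1A007 (P1/RW1/US1/PS0)
  ✓ 0x1A81E  — 2 lookups
#1 VA=0x320AB02 (r,user):
  lvl0: tbl 0x14, slot 25 ⇒ 0x1B007 (P1/RW1/US1/PS0)
  lvl1: tbl 0x1B, slot 10 ⇒ 0x4E002 (P0/RW1/US0/PS0)
  ✗ PAGE_NOT_PRESENT  [2 reads]
#2 VA=0x361ABDE (r,kernel):
  lvl0: tbl 0x14, slot 27 ⇒ 0x1D007 (P1/RW1/US1/PS0)
  lvl1: tbl 0x1D, slot 26 ⇒ 0x1E007 (P1/RW1/US1/PS0)
  ✓ 0x1EBDE  — 2 lookups
#3 VA=0x34002B4 (r,user):
  lvl0: tbl 0x14, slot 26 ⇒ 0x7B006 (P0/RW1/US1/PS0)
  ✗ PAGE_NOT_PRESENT  [1 reads]

TLB: [["0x80A", "0x1A"], ["0x361A", "0x1E"]]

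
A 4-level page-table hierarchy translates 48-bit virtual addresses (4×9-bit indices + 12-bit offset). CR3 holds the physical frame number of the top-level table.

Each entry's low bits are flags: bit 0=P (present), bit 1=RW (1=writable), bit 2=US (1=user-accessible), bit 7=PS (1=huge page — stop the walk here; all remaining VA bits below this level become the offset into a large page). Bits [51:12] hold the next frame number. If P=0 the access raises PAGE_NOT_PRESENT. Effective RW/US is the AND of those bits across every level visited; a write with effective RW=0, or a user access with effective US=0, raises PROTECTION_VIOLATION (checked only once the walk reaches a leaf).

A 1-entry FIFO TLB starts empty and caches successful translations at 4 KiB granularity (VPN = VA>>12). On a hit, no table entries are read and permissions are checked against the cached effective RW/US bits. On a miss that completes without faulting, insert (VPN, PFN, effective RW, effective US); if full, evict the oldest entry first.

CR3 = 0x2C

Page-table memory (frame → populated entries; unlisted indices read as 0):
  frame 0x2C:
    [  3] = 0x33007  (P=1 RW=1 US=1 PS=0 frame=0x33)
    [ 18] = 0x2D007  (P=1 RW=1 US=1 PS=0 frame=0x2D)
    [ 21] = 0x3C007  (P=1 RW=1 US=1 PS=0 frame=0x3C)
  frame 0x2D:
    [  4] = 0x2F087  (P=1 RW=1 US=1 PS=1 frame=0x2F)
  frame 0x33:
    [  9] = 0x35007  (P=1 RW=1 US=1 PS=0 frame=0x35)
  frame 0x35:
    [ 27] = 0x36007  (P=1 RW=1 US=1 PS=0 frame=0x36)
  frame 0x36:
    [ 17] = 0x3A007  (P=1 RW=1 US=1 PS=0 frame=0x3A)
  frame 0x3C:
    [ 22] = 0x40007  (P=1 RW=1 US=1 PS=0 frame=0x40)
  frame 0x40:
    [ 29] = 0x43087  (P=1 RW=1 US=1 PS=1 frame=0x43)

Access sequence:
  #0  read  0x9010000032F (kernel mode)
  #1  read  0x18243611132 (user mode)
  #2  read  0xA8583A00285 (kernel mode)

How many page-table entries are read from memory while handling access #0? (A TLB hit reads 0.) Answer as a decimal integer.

Walk each access:
#0 VA=0x9010000032F (r,kernel):
  [0] read 0x2C idx=18: raw=0x2D007 flags P=1 W=1 U=1 S=0
  [1] read 0x2D idx=4: raw=0x2F087 flags P=1 W=1 U=1 S=1
  ✓ 0x2F32F (huge @L1)  — 2 lookups
#1 VA=0x18243611132 (r,user):
  [0] read 0x2C idx=3: raw=0x33007 flags P=1 W=1 U=1 S=0
  [1] read 0x33 idx=9: raw=0x35007 flags P=1 W=1 U=1 S=0
  [2] read 0x35 idx=27: raw=0x36007 flags P=1 W=1 U=1 S=0
  [3] read 0x36 idx=17: raw=0x3A007 flags P=1 W=1 U=1 S=0
  ✓ 0x3A132  — 4 lookups
#2 VA=0xA8583A00285 (r,kernel):
  [0] read 0x2C idx=21: raw=0x3C007 flags P=1 W=1 U=1 S=0
  [1] read 0x3C idx=22: raw=0x40007 flags P=1 W=1 U=1 S=0
  [2] read 0x40 idx=29: raw=0x43087 flags P=1 W=1 U=1 S=1
  ✓ 0x43285 (huge @L2)  — 3 lookups

Entries read for #0: 2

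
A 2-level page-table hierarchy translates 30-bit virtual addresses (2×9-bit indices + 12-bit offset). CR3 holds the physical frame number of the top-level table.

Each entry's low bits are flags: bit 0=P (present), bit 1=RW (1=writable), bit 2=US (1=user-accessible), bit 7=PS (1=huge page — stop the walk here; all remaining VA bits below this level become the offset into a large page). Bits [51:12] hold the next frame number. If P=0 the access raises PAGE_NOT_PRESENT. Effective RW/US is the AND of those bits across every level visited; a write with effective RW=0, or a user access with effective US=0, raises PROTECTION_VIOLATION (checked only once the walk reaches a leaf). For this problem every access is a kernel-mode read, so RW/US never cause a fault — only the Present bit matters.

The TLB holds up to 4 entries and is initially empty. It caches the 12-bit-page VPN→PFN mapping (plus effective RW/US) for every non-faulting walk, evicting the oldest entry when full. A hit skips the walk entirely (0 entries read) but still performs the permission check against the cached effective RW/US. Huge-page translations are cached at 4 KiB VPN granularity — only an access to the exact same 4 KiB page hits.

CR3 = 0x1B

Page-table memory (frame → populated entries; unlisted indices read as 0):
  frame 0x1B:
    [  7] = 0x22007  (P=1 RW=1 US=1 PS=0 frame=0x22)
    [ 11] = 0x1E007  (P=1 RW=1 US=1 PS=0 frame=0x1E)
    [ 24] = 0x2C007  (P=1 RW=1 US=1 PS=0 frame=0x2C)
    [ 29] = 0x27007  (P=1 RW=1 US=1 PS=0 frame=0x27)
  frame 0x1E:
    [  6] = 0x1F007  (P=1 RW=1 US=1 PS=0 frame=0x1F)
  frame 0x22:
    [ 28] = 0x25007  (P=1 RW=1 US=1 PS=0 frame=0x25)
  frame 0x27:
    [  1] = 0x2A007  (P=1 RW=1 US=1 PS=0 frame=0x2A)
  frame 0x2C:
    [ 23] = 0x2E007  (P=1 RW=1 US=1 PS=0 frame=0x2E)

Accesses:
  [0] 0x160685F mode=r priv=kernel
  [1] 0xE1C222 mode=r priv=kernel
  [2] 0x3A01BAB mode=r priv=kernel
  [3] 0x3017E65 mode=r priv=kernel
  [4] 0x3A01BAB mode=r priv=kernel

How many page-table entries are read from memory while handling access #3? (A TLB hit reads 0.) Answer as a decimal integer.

Walk each access:
#0 VA=0x160685F (r,kernel):
  L0 @0x1B[11] → 0x1E007  P=1,RW=1,US=1,PS=0
  L1 @0x1E[6] → 0x1F007  P=1,RW=1,US=1,PS=0
  → PA=0x1F85F  (2 entries read)
#1 VA=0xE1C222 (r,kernel):
  L0 @0x1B[7] → 0x22007  P=1,RW=1,US=1,PS=0
  L1 @0x22[28] → 0x25007  P=1,RW=1,US=1,PS=0
  → PA=0x25222  (2 entries read)
#2 VA=0x3A01BAB (r,kernel):
  L0 @0x1B[29] → 0x27007  P=1,RW=1,US=1,PS=0
  L1 @0x27[1] → 0x2A007  P=1,RW=1,US=1,PS=0
  → PA=0x2ABAB  (2 entries read)
#3 VA=0x3017E65 (r,kernel):
  L0 @0x1B[24] → 0x2C007  P=1,RW=1,US=1,PS=0
  L1 @0x2C[23] → 0x2E007  P=1,RW=1,US=1,PS=0
  → PA=0x2EE65  (2 entries read)
#4 VA=0x3A01BAB (r,kernel):
  TLB hit vpn=0x3A01 → PA=0x2ABAB

Entries read for #3: 2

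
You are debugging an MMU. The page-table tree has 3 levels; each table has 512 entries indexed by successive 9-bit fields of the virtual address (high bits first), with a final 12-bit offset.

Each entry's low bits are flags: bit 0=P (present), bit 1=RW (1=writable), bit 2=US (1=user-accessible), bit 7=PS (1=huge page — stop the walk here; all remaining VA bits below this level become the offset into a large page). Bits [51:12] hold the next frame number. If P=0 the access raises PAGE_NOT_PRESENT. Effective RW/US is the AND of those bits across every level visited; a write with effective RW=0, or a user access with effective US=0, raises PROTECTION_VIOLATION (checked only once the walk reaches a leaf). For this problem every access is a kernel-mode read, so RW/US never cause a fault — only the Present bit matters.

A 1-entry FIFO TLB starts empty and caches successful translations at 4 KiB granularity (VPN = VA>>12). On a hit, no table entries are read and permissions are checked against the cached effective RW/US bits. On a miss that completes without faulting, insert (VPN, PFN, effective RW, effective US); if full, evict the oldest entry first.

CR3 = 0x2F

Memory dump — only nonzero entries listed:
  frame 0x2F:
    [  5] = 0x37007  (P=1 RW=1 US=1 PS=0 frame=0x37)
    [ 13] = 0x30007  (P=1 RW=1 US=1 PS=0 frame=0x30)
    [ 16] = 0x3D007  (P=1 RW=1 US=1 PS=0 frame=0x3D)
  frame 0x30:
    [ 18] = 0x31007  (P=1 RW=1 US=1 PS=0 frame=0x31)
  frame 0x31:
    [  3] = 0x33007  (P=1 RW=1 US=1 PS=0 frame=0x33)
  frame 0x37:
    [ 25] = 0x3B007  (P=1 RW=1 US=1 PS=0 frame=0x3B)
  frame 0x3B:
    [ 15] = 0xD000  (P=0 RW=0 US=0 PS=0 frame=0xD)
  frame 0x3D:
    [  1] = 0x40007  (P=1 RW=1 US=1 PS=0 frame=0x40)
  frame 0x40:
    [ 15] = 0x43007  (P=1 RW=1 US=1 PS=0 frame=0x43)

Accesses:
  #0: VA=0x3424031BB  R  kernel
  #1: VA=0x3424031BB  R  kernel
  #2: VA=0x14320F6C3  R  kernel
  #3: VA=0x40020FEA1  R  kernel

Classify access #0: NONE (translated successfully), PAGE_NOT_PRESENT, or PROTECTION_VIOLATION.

Per-access translation:
#0 VA=0x3424031BB (r,kernel):
  L0: frame=0x2F idx=13 entry=0x30007 [P=1 RW=1 US=1 PS=0]
  L1: frame=0x30 idx=18 entry=0x31007 [P=1 RW=1 US=1 PS=0]
  L2: frame=0x31 idx=3 entry=0x33007 [P=1 RW=1 US=1 PS=0]
  → PA=0x331BB  (3 entries read)
#1 VA=0x3424031BB (r,kernel):
  TLB hit vpn=0x342403 → PA=0x331BB
#2 VA=0x14320F6C3 (r,kernel):
  L0: frame=0x2F idx=5 entry=0x37007 [P=1 RW=1 US=1 PS=0]
  L1: frame=0x37 idx=25 entry=0x3B007 [P=1 RW=1 US=1 PS=0]
  L2: frame=0x3B idx=15 entry=0xD000 [P=0 RW=0 US=0 PS=0]
  ⇒ fault: PAGE_NOT_PRESENT  — 3 lookups
#3 VA=0x40020FEA1 (r,kernel):
  L0: frame=0x2F idx=16 entry=0x3D007 [P=1 RW=1 US=1 PS=0]
  L1: frame=0x3D idx=1 entry=0x40007 [P=1 RW=1 US=1 PS=0]
  L2: frame=0x40 idx=15 entry=0x43007 [P=1 RW=1 US=1 PS=0]
  → PA=0x43EA1  (3 entries read)

Access #0 fault: NONE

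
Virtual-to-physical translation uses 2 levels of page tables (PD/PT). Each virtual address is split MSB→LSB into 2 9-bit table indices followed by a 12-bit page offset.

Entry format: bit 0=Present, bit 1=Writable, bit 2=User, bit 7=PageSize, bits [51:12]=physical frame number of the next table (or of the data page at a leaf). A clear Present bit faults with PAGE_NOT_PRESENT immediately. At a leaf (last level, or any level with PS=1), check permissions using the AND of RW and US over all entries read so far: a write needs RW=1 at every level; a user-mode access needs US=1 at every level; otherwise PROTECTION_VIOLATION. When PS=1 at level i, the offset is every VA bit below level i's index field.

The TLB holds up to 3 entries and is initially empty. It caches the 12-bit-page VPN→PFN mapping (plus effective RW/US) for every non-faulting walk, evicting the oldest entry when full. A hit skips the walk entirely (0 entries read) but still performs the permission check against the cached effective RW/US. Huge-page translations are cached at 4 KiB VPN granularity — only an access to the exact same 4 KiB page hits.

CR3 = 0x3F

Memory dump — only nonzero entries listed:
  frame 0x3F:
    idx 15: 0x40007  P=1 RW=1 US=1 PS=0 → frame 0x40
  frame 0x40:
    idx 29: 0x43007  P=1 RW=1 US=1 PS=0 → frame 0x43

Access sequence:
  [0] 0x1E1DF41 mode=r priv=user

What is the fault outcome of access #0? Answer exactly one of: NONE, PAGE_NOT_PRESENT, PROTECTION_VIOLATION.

Per-access translation:
#0 VA=0x1E1DF41 (r,user):
  lvl0: tbl 0x3F, slot 15 ⇒ 0x40007 (P1/RW1/US1/PS0)
  lvl1: tbl 0x40, slot 29 ⇒ 0x43007 (P1/RW1/US1/PS0)
  ✓ 0x43F41  — 2 lookups

Access #0 fault: NONE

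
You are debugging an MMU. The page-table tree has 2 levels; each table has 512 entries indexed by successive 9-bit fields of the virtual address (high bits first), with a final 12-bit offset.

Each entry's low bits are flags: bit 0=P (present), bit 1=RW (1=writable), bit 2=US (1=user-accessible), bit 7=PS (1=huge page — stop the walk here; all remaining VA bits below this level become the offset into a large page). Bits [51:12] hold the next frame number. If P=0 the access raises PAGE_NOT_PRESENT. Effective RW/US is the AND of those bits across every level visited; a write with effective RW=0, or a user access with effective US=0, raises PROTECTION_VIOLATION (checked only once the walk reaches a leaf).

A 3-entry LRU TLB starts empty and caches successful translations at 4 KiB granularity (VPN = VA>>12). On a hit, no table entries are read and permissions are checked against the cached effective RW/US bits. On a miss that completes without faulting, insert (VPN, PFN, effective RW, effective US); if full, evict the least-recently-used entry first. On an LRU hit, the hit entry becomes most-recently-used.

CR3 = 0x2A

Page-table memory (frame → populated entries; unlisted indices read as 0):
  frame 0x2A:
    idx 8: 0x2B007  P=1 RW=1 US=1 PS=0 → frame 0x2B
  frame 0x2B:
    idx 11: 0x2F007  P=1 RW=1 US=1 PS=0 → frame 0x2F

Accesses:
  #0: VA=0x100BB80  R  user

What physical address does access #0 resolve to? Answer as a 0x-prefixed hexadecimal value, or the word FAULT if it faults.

Walk each access:
#0 VA=0x100BB80 (r,user):
  [0] read 0x2A idx=8: raw=0x2B007 flags P=1 W=1 U=1 S=0
  [1] read 0x2B idx=11: raw=0x2F007 flags P=1 W=1 U=1 S=0
  ✓ 0x2FB80  — 2 lookups

Access #0 PA: 0x2FB80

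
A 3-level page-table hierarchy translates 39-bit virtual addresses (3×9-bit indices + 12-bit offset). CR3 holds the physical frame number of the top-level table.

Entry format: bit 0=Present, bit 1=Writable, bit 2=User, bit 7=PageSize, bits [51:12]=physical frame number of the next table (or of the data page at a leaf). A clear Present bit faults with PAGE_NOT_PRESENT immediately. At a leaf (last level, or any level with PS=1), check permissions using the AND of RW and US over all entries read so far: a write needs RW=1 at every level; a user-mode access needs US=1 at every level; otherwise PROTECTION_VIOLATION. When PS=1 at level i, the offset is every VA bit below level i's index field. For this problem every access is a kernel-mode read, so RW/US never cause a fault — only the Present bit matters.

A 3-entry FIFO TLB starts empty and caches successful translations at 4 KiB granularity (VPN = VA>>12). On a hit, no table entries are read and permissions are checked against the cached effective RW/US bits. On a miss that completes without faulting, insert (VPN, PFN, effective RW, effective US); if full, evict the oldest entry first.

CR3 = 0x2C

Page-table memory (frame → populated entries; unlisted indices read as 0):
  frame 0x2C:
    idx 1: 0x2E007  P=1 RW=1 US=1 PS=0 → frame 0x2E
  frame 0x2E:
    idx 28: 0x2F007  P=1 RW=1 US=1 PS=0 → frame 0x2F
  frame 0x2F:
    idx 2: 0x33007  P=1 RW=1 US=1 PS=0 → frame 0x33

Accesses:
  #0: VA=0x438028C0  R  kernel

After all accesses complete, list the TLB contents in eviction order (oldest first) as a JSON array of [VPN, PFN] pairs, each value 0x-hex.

Trace:
#0 VA=0x438028C0 (r,kernel):
  L0: frame=0x2C idx=1 entry=0x2E007 [P=1 RW=1 US=1 PS=0]
  L1: frame=0x2E idx=28 entry=0x2F007 [P=1 RW=1 US=1 PS=0]
  L2: frame=0x2F idx=2 entry=0x33007 [P=1 RW=1 US=1 PS=0]
  → PA=0x338C0  (3 entries read)

TLB: [["0x43802", "0x33"]]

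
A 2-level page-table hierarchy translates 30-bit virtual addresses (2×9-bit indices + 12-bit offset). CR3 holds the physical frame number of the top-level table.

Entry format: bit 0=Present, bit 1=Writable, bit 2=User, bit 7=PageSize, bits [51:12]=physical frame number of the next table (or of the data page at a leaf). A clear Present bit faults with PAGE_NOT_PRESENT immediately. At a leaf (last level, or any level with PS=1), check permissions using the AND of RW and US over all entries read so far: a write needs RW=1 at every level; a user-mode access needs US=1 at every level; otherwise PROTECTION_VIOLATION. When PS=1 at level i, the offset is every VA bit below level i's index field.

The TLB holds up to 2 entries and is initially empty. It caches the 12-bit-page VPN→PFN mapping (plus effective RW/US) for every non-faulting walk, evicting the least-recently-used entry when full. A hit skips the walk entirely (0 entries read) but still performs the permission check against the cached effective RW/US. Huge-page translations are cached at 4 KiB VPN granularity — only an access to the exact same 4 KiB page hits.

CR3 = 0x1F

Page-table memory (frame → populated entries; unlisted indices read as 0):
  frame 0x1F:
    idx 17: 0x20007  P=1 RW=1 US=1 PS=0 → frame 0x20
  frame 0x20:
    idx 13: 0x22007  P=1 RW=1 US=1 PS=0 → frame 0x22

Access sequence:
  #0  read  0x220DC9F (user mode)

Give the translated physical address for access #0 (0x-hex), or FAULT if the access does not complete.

Walk each access:
#0 VA=0x220DC9F (r,user):
  [0] read 0x1F idx=17: raw=0x20007 flags P=1 W=1 U=1 S=0
  [1] read 0x20 idx=13: raw=0x22007 flags P=1 W=1 U=1 S=0
  → PA=0x22C9F  (2 entries read)

Access #0 PA: 0x22C9F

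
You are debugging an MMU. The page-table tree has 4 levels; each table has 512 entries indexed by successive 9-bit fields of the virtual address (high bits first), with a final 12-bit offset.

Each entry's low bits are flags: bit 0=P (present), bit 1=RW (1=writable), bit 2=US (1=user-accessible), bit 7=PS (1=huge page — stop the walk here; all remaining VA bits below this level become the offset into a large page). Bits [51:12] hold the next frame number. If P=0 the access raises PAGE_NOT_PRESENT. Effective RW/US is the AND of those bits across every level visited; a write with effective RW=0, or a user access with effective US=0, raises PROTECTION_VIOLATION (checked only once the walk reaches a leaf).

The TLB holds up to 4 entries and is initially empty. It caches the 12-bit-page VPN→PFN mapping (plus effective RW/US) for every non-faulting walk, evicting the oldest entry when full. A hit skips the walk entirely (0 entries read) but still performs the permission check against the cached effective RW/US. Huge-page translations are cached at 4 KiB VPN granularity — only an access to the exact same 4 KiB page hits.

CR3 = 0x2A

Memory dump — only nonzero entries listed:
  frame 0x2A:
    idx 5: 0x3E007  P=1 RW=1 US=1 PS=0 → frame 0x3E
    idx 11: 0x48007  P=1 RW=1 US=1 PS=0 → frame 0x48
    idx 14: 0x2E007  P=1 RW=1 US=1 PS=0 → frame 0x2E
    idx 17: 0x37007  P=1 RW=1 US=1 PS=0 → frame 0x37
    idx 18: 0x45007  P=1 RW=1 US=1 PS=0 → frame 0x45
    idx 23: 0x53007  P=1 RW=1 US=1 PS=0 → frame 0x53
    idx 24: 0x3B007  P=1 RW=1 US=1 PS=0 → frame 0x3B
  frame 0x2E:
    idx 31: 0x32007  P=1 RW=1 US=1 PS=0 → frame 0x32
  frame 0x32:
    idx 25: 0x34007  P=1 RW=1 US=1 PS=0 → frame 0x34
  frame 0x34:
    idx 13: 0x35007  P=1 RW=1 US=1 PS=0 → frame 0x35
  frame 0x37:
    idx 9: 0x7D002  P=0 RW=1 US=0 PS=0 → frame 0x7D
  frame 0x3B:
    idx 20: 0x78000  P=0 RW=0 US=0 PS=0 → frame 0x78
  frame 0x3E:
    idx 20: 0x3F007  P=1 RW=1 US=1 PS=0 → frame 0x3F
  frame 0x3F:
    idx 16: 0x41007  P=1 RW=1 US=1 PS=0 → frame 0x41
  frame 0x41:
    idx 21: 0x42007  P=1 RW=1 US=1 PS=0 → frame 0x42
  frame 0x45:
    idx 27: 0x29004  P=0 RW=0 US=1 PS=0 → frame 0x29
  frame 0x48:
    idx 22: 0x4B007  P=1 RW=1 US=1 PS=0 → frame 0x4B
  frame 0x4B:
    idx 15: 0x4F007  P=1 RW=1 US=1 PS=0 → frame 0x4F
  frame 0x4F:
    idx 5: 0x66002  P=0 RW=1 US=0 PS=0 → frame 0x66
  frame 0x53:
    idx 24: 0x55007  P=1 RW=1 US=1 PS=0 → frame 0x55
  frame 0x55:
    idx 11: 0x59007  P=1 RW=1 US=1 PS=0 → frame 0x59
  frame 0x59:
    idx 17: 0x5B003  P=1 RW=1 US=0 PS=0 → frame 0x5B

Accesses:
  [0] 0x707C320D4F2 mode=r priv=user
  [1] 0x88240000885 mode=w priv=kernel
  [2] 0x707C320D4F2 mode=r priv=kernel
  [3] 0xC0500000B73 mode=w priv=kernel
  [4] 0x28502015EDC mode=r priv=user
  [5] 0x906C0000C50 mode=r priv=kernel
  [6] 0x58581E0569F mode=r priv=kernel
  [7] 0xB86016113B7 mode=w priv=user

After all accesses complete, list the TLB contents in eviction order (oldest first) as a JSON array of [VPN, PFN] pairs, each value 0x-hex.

Walk each access:
#0 VA=0x707C320D4F2 (r,user):
  [0] read 0x2A idx=14: raw=0x2E007 flags P=1 W=1 U=1 S=0
  [1] read 0x2E idx=31: raw=0x32007 flags P=1 W=1 U=1 S=0
  [2] read 0x32 idx=25: raw=0x34007 flags P=1 W=1 U=1 S=0
  [3] read 0x34 idx=13: raw=0x35007 flags P=1 W=1 U=1 S=0
  ✓ 0x354F2  — 4 lookups
#1 VA=0x88240000885 (w,kernel):
  [0] read 0x2A idx=17: raw=0x37007 flags P=1 W=1 U=1 S=0
  [1] read 0x37 idx=9: raw=0x7D002 flags P=0 W=1 U=0 S=0
  ⇒ fault: PAGE_NOT_PRESENT  — 2 lookups
#2 VA=0x707C320D4F2 (r,kernel):
  TLB hit vpn=0x707C320D → PA=0x354F2
#3 VA=0xC0500000B73 (w,kernel):
  [0] read 0x2A idx=24: raw=0x3B007 flags P=1 W=1 U=1 S=0
  [1] read 0x3B idx=20: raw=0x78000 flags P=0 W=0 U=0 S=0
  ⇒ fault: PAGE_NOT_PRESENT  — 2 lookups
#4 VA=0x28502015EDC (r,user):
  [0] read 0x2A idx=5: raw=0x3E007 flags P=1 W=1 U=1 S=0
  [1] read 0x3E idx=20: raw=0x3F007 flags P=1 W=1 U=1 S=0
  [2] read 0x3F idx=16: raw=0x41007 flags P=1 W=1 U=1 S=0
  [3] read 0x41 idx=21: raw=0x42007 flags P=1 W=1 U=1 S=0
  ✓ 0x42EDC  — 4 lookups
#5 VA=0x906C0000C50 (r,kernel):
  [0] read 0x2A idx=18: raw=0x45007 flags P=1 W=1 U=1 S=0
  [1] read 0x45 idx=27: raw=0x29004 flags P=0 W=0 U=1 S=0
  ⇒ fault: PAGE_NOT_PRESENT  — 2 lookups
#6 VA=0x58581E0569F (r,kernel):
  [0] read 0x2A idx=11: raw=0x48007 flags P=1 W=1 U=1 S=0
  [1] read 0x48 idx=22: raw=0x4B007 flags P=1 W=1 U=1 S=0
  [2] read 0x4B idx=15: raw=0x4F007 flags P=1 W=1 U=1 S=0
  [3] read 0x4F idx=5: raw=0x66002 flags P=0 W=1 U=0 S=0
  ⇒ fault: PAGE_NOT_PRESENT  — 4 lookups
#7 VA=0xB86016113B7 (w,user):
  [0] read 0x2A idx=23: raw=0x53007 flags P=1 W=1 U=1 S=0
  [1] read 0x53 idx=24: raw=0x55007 flags P=1 W=1 U=1 S=0
  [2] read 0x55 idx=11: raw=0x59007 flags P=1 W=1 U=1 S=0
  [3] read 0x59 idx=17: raw=0x5B003 flags P=1 W=1 U=0 S=0
  ⇒ fault: PROTECTION_VIOLATION  — 4 lookups

TLB: [["0x707C320D", "0x35"], ["0x28502015", "0x42"]]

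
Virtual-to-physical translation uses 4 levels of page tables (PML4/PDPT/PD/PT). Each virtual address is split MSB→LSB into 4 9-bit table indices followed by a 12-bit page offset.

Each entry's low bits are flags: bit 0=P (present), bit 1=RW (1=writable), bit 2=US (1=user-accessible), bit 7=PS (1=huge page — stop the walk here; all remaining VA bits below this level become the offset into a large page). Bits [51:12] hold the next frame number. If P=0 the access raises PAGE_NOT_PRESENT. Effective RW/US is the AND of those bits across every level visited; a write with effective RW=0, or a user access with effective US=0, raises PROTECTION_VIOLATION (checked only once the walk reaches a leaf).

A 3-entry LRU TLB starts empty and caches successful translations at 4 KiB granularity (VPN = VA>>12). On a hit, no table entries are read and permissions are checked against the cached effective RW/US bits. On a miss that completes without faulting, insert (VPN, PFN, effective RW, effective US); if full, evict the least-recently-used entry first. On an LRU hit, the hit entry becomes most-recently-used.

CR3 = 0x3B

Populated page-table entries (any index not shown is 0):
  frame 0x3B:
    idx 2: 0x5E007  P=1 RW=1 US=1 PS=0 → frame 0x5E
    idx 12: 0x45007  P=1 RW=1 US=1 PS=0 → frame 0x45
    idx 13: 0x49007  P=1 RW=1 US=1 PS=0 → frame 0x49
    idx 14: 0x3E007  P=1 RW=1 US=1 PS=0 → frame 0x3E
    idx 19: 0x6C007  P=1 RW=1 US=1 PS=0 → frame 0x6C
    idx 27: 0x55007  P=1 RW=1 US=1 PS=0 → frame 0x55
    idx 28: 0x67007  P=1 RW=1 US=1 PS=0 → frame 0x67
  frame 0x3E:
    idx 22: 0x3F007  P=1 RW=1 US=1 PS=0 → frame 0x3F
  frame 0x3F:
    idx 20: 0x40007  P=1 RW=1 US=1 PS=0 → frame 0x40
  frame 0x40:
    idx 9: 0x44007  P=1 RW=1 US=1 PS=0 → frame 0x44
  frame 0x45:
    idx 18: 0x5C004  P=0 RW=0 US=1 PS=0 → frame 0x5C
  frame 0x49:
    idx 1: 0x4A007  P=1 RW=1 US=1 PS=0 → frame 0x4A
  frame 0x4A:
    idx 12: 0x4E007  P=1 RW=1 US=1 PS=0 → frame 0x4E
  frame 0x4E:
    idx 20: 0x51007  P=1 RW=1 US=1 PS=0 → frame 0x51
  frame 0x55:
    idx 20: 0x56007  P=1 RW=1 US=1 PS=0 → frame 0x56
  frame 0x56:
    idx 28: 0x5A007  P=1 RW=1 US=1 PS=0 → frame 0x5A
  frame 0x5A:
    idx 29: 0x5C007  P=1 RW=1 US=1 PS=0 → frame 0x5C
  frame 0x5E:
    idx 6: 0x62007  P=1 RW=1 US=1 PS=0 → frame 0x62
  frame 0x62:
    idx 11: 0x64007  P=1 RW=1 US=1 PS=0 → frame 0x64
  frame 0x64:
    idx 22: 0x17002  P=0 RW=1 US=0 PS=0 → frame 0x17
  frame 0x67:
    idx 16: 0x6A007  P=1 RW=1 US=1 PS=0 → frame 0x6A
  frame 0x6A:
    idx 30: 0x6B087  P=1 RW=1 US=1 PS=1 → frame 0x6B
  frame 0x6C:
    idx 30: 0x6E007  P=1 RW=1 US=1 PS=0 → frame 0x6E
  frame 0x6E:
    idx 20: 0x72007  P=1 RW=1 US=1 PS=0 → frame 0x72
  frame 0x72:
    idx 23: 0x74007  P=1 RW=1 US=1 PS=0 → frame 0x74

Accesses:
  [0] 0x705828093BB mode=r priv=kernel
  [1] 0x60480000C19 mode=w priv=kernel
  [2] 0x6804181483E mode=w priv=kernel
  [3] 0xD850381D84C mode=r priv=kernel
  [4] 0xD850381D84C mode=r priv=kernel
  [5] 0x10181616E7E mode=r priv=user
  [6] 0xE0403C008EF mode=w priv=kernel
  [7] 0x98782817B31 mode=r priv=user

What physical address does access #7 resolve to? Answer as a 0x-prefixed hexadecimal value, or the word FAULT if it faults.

Walk each access:
#0 VA=0x705828093BB (r,kernel):
  [0] read 0x3B idx=14: raw=0x3E007 flags P=1 W=1 U=1 S=0
  [1] read 0x3E idx=22: raw=0x3F007 flags P=1 W=1 U=1 S=0
  [2] read 0x3F idx=20: raw=0x40007 flags P=1 W=1 U=1 S=0
  [3] read 0x40 idx=9: raw=0x44007 flags P=1 W=1 U=1 S=0
  ⇒ phys 0x443BB  [4 reads]
#1 VA=0x60480000C19 (w,kernel):
  [0] read 0x3B idx=12: raw=0x45007 flags P=1 W=1 U=1 S=0
  [1] read 0x45 idx=18: raw=0x5C004 flags P=0 W=0 U=1 S=0
  ⇒ fault: PAGE_NOT_PRESENT  — 2 lookups
#2 VA=0x6804181483E (w,kernel):
  [0] read 0x3B idx=13: raw=0x49007 flags P=1 W=1 U=1 S=0
  [1] read 0x49 idx=1: raw=0x4A007 flags P=1 W=1 U=1 S=0
  [2] read 0x4A idx=12: raw=0x4E007 flags P=1 W=1 U=1 S=0
  [3] read 0x4E idx=20: raw=0x51007 flags P=1 W=1 U=1 S=0
  ⇒ phys 0x5183E  [4 reads]
#3 VA=0xD850381D84C (r,kernel):
  [0] read 0x3B idx=27: raw=0x55007 flags P=1 W=1 U=1 S=0
  [1] read 0x55 idx=20: raw=0x56007 flags P=1 W=1 U=1 S=0
  [2] read 0x56 idx=28: raw=0x5A007 flags P=1 W=1 U=1 S=0
  [3] read 0x5A idx=29: raw=0x5C007 flags P=1 W=1 U=1 S=0
  ⇒ phys 0x5C84C  [4 reads]
#4 VA=0xD850381D84C (r,kernel):
  TLB hit vpn=0xD850381D → PA=0x5C84C
#5 VA=0x10181616E7E (r,user):
  [0] read 0x3B idx=2: raw=0x5E007 flags P=1 W=1 U=1 S=0
  [1] read 0x5E idx=6: raw=0x62007 flags P=1 W=1 U=1 S=0
  [2] read 0x62 idx=11: raw=0x64007 flags P=1 W=1 U=1 S=0
  [3] read 0x64 idx=22: raw=0x17002 flags P=0 W=1 U=0 S=0
  ⇒ fault: PAGE_NOT_PRESENT  — 4 lookups
#6 VA=0xE0403C008EF (w,kernel):
  [0] read 0x3B idx=28: raw=0x67007 flags P=1 W=1 U=1 S=0
  [1] read 0x67 idx=16: raw=0x6A007 flags P=1 W=1 U=1 S=0
  [2] read 0x6A idx=30: raw=0x6B087 flags P=1 W=1 U=1 S=1
  ⇒ phys 0x6B8EF (huge @L2)  [3 reads]
#7 VA=0x98782817B31 (r,user):
  [0] read 0x3B idx=19: raw=0x6C007 flags P=1 W=1 U=1 S=0
  [1] read 0x6C idx=30: raw=0x6E007 flags P=1 W=1 U=1 S=0
  [2] read 0x6E idx=20: raw=0x72007 flags P=1 W=1 U=1 S=0
  [3] read 0x72 idx=23: raw=0x74007 flags P=1 W=1 U=1 S=0
  ⇒ phys 0x74B31  [4 reads]

Access #7 PA: 0x74B31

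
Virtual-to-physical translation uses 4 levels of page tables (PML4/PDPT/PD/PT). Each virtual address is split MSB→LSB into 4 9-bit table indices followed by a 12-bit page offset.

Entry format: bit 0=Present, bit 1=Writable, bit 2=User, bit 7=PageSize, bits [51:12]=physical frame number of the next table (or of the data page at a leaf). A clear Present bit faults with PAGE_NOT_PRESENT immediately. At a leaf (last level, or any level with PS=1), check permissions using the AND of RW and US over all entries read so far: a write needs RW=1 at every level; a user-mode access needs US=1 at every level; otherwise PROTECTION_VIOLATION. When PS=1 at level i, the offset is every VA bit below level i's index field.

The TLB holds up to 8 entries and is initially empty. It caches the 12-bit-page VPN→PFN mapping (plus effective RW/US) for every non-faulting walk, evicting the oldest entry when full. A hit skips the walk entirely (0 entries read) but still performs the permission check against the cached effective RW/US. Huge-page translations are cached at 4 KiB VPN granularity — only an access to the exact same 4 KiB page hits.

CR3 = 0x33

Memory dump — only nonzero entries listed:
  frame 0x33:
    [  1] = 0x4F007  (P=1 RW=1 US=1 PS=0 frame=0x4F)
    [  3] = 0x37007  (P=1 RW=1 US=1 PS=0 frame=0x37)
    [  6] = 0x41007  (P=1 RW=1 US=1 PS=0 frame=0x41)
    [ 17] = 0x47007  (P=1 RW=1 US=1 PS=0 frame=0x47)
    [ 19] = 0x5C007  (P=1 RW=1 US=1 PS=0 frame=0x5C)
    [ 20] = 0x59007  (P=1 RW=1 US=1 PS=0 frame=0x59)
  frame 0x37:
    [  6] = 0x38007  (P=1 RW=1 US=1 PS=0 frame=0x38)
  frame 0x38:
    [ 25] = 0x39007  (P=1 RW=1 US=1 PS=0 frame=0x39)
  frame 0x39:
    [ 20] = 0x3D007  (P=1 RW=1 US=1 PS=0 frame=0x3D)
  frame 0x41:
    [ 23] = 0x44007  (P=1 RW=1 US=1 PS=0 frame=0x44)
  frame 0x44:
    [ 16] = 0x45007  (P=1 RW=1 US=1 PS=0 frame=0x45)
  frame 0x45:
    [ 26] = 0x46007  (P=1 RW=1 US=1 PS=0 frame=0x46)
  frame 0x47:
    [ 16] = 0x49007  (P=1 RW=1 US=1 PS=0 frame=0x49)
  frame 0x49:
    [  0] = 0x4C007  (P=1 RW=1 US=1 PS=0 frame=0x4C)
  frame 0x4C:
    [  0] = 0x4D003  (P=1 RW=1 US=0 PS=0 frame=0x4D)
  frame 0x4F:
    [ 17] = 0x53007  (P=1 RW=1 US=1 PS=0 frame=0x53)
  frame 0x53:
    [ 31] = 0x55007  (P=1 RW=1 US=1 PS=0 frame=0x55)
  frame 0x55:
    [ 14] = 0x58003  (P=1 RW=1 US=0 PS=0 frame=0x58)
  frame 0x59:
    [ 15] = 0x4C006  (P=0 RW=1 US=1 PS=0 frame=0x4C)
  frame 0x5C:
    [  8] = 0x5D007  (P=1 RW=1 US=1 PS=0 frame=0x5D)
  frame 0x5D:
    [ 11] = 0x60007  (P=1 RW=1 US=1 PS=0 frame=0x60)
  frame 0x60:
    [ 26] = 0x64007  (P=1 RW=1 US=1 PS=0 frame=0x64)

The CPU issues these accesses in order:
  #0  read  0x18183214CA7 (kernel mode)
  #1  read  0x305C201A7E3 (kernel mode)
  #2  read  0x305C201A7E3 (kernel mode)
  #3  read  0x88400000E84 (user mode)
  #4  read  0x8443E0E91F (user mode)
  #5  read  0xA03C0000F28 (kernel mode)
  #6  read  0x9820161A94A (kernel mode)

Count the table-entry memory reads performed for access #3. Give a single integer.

Walk each access:
#0 VA=0x18183214CA7 (r,kernel):
  L0: frame=0x33 idx=3 entry=0x37007 [P=1 RW=1 US=1 PS=0]
  L1: frame=0x37 idx=6 entry=0x38007 [P=1 RW=1 US=1 PS=0]
  L2: frame=0x38 idx=25 entry=0x39007 [P=1 RW=1 US=1 PS=0]
  L3: frame=0x39 idx=20 entry=0x3D007 [P=1 RW=1 US=1 PS=0]
  → PA=0x3DCA7  (4 entries read)
#1 VA=0x305C201A7E3 (r,kernel):
  L0: frame=0x33 idx=6 entry=0x41007 [P=1 RW=1 US=1 PS=0]
  L1: frame=0x41 idx=23 entry=0x44007 [P=1 RW=1 US=1 PS=0]
  L2: frame=0x44 idx=16 entry=0x45007 [P=1 RW=1 US=1 PS=0]
  L3: frame=0x45 idx=26 entry=0x46007 [P=1 RW=1 US=1 PS=0]
  → PA=0x467E3  (4 entries read)
#2 VA=0x305C201A7E3 (r,kernel):
  TLB hit vpn=0x305C201A → PA=0x467E3
#3 VA=0x88400000E84 (r,user):
  L0: frame=0x33 idx=17 entry=0x47007 [P=1 RW=1 US=1 PS=0]
  L1: frame=0x47 idx=16 entry=0x49007 [P=1 RW=1 US=1 PS=0]
  L2: frame=0x49 idx=0 entry=0x4C007 [P=1 RW=1 US=1 PS=0]
  L3: frame=0x4C idx=0 entry=0x4D003 [P=1 RW=1 US=0 PS=0]
  → PROTECTION_VIOLATION  (4 entries read)
#4 VA=0x8443E0E91F (r,user):
  L0: frame=0x33 idx=1 entry=0x4F007 [P=1 RW=1 US=1 PS=0]
  L1: frame=0x4F idx=17 entry=0x53007 [P=1 RW=1 US=1 PS=0]
  L2: frame=0x53 idx=31 entry=0x55007 [P=1 RW=1 US=1 PS=0]
  L3: frame=0x55 idx=14 entry=0x58003 [P=1 RW=1 US=0 PS=0]
  → PROTECTION_VIOLATION  (4 entries read)
#5 VA=0xA03C0000F28 (r,kernel):
  L0: frame=0x33 idx=20 entry=0x59007 [P=1 RW=1 US=1 PS=0]
  L1: frame=0x59 idx=15 entry=0x4C006 [P=0 RW=1 US=1 PS=0]
  → PAGE_NOT_PRESENT  (2 entries read)
#6 VA=0x9820161A94A (r,kernel):
  L0: frame=0x33 idx=19 entry=0x5C007 [P=1 RW=1 US=1 PS=0]
  L1: frame=0x5C idx=8 entry=0x5D007 [P=1 RW=1 US=1 PS=0]
  L2: frame=0x5D idx=11 entry=0x60007 [P=1 RW=1 US=1 PS=0]
  L3: frame=0x60 idx=26 entry=0x64007 [P=1 RW=1 US=1 PS=0]
  → PA=0x6494A  (4 entries read)

Entries read for #3: 4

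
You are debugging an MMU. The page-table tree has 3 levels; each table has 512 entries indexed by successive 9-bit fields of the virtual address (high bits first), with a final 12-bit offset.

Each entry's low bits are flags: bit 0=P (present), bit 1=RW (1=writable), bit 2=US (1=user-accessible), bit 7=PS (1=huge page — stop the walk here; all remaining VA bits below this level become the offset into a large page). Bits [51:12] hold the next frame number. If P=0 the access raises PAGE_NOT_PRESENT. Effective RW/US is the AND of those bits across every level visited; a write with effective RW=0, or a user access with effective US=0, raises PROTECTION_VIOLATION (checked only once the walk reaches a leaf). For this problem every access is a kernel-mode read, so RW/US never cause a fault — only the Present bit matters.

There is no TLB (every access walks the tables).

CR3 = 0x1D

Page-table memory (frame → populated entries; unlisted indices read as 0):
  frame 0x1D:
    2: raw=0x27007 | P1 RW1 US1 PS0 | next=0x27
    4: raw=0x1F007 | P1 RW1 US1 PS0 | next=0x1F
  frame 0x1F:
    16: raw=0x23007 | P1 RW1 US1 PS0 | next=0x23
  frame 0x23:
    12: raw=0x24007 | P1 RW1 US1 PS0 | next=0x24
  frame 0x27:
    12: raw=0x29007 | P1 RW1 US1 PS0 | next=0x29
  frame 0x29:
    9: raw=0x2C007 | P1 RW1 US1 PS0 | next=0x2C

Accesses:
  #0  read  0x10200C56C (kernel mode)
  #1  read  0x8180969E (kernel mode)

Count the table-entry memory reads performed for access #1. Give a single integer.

Walk each access:
#0 VA=0x10200C56C (r,kernel):
  L0 @0x1D[4] → 0x1F007  P=1,RW=1,US=1,PS=0
  L1 @0x1F[16] → 0x23007  P=1,RW=1,US=1,PS=0
  L2 @0x23[12] → 0x24007  P=1,RW=1,US=1,PS=0
  ⇒ phys 0x2456C  [3 reads]
#1 VA=0x8180969E (r,kernel):
  L0 @0x1D[2] → 0x27007  P=1,RW=1,US=1,PS=0
  L1 @0x27[12] → 0x29007  P=1,RW=1,US=1,PS=0
  L2 @0x29[9] → 0x2C007  P=1,RW=1,US=1,PS=0
  ⇒ phys 0x2C69E  [3 reads]

Entries read for #1: 3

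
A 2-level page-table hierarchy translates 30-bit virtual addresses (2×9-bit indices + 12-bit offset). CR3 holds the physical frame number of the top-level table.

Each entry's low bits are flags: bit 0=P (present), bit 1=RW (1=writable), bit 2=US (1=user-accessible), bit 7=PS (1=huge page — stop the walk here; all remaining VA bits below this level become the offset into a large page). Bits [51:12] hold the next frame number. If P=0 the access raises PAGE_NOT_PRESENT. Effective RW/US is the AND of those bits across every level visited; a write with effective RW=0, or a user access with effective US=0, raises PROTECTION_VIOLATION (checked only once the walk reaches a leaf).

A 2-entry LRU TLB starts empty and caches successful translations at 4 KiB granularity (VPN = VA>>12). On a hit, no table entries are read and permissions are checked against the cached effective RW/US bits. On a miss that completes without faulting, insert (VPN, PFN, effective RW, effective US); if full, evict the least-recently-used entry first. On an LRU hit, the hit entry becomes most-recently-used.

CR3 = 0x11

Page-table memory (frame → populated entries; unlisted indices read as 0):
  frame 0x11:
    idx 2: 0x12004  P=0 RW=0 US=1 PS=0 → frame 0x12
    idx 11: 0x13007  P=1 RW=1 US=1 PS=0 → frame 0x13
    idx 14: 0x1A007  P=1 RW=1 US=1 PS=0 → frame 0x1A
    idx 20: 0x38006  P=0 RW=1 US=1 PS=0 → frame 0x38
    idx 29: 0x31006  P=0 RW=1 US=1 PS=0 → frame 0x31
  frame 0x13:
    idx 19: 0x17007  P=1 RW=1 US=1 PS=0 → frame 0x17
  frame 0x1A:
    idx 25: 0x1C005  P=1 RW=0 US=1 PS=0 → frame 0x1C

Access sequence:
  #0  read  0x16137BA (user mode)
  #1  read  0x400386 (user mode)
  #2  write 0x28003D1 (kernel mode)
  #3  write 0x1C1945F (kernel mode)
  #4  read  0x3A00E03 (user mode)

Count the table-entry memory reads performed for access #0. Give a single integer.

Walk each access:
#0 VA=0x16137BA (r,user):
  [0] read 0x11 idx=11: raw=0x13007 flags P=1 W=1 U=1 S=0
  [1] read 0x13 idx=19: raw=0x17007 flags P=1 W=1 U=1 S=0
  → PA=0x177BA  (2 entries read)
#1 VA=0x400386 (r,user):
  [0] read 0x11 idx=2: raw=0x12004 flags P=0 W=0 U=1 S=0
  ⇒ fault: PAGE_NOT_PRESENT  — 1 lookups
#2 VA=0x28003D1 (w,kernel):
  [0] read 0x11 idx=20: raw=0x38006 flags P=0 W=1 U=1 S=0
  ⇒ fault: PAGE_NOT_PRESENT  — 1 lookups
#3 VA=0x1C1945F (w,kernel):
  [0] read 0x11 idx=14: raw=0x1A007 flags P=1 W=1 U=1 S=0
  [1] read 0x1A idx=25: raw=0x1C005 flags P=1 W=0 U=1 S=0
  ⇒ fault: PROTECTION_VIOLATION  — 2 lookups
#4 VA=0x3A00E03 (r,user):
  [0] read 0x11 idx=29: raw=0x31006 flags P=0 W=1 U=1 S=0
  ⇒ fault: PAGE_NOT_PRESENT  — 1 lookups

Entries read for #0: 2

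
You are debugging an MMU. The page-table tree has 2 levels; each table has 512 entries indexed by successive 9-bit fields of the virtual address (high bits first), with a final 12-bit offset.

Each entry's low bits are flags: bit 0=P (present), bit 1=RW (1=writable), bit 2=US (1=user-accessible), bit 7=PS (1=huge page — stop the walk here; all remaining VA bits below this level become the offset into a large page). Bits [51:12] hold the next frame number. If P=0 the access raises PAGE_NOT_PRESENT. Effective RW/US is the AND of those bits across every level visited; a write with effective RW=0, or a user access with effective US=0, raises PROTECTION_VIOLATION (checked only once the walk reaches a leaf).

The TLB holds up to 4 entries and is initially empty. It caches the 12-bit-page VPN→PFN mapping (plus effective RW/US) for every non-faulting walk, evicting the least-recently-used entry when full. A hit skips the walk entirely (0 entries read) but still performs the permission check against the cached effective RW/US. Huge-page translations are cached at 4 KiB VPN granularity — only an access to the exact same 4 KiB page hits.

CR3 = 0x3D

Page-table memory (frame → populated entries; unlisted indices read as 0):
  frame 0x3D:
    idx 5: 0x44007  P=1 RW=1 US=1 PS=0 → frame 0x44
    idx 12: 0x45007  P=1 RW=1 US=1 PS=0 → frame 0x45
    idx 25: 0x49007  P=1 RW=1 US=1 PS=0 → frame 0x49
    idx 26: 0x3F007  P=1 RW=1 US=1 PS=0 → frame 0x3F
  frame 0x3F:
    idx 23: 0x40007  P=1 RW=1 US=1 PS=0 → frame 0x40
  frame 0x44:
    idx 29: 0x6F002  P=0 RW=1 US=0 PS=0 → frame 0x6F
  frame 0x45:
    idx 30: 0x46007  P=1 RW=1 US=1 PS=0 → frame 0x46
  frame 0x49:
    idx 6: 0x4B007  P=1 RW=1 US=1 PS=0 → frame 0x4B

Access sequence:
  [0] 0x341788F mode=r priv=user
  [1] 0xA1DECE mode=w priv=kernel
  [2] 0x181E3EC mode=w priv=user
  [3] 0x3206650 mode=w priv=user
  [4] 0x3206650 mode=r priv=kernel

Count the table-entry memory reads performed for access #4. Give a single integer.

Walk each access:
#0 VA=0x341788F (r,user):
  L0: frame=0x3D idx=26 entry=0x3F007 [P=1 RW=1 US=1 PS=0]
  L1: frame=0x3F idx=23 entry=0x40007 [P=1 RW=1 US=1 PS=0]
  ✓ 0x4088F  — 2 lookups
#1 VA=0xA1DECE (w,kernel):
  L0: frame=0x3D idx=5 entry=0x44007 [P=1 RW=1 US=1 PS=0]
  L1: frame=0x44 idx=29 entry=0x6F002 [P=0 RW=1 US=0 PS=0]
  ⇒ fault: PAGE_NOT_PRESENT  — 2 lookups
#2 VA=0x181E3EC (w,user):
  L0: frame=0x3D idx=12 entry=0x45007 [P=1 RW=1 US=1 PS=0]
  L1: frame=0x45 idx=30 entry=0x46007 [P=1 RW=1 US=1 PS=0]
  ✓ 0x463EC  — 2 lookups
#3 VA=0x3206650 (w,user):
  L0: frame=0x3D idx=25 entry=0x49007 [P=1 RW=1 US=1 PS=0]
  L1: frame=0x49 idx=6 entry=0x4B007 [P=1 RW=1 US=1 PS=0]
  ✓ 0x4B650  — 2 lookups
#4 VA=0x3206650 (r,kernel):
  TLB hit vpn=0x3206 → PA=0x4B650

Entries read for #4: 0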